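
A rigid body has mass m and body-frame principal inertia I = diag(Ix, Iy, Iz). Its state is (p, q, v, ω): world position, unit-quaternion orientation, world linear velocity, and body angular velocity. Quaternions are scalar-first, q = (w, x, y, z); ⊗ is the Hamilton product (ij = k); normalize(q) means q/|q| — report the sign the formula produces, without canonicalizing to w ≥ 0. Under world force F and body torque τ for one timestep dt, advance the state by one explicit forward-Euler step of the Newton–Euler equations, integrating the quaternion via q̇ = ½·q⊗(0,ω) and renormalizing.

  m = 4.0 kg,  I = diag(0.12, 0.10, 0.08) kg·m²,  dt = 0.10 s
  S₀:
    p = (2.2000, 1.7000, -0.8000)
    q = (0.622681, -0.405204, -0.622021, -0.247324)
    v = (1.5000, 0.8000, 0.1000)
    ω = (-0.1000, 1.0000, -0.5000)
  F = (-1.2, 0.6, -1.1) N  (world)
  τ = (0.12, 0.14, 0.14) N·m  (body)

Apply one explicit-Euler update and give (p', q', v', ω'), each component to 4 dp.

gyro term ω×Iω = (0.0100, 0.0020, 0.0020)
angular accel α = (0.9167, 1.3800, 1.7250)
ω' = ω + α·dt = (-0.0083, 1.1380, -0.3275)
2q̇ = q⊗(0,ω) = (0.4578386, 0.4960664, 0.4448114, -0.7787466)
q' = normalize(q + ½dt·q⊗(0,ω)) = (0.6446, -0.3798, -0.5988, -0.2858)
a = (-0.3000, 0.1500, -0.2750)
new position p' = (2.3500, 1.7800, -0.7900)
new velocity v' = (1.4700, 0.8150, 0.0725)

p' = (2.3500, 1.7800, -0.7900)
q' = (0.6446, -0.3798, -0.5988, -0.2858)
v' = (1.4700, 0.8150, 0.0725)
ω' = (-0.0083, 1.1380, -0.3275)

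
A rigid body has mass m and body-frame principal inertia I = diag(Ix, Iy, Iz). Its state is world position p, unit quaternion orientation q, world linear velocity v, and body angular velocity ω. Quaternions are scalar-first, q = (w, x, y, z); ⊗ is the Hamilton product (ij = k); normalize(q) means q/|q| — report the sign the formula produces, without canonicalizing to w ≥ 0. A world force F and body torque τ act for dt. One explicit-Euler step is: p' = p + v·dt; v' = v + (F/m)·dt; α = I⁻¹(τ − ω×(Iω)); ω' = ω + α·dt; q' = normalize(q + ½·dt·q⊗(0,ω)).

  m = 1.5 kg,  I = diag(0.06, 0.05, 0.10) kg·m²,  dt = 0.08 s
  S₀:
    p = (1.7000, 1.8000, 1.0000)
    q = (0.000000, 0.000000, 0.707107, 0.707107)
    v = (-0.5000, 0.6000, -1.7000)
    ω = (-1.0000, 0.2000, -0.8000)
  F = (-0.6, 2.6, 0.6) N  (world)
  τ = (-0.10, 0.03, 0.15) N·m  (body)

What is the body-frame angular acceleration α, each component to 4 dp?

α = (-1.5333, 1.2400, 1.4800)

ω×(Iω) gyroscopic = (-0.0080, -0.0320, 0.0020)
α = I⁻¹(τ − ω×Iω) = (-1.5333, 1.2400, 1.4800)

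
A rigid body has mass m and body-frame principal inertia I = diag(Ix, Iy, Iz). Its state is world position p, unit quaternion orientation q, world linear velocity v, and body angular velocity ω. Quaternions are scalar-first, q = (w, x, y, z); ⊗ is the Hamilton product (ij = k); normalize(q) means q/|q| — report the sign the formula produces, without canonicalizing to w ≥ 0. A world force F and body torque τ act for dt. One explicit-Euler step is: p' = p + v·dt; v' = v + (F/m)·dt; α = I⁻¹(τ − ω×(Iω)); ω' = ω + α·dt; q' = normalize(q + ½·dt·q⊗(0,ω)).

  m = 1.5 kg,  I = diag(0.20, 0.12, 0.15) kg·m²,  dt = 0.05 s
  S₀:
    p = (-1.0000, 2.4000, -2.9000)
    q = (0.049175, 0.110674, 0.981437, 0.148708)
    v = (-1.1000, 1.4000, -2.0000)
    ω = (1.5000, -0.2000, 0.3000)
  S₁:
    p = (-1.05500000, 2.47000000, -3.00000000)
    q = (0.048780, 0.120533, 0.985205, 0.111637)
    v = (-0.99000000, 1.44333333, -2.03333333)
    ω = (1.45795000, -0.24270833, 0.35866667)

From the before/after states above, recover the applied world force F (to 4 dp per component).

v₁ − v₀ = (0.11000000, 0.04333333, -0.03333333)
applied force F = (3.3000, 1.3000, -1.0000)

F = (3.3000, 1.3000, -1.0000)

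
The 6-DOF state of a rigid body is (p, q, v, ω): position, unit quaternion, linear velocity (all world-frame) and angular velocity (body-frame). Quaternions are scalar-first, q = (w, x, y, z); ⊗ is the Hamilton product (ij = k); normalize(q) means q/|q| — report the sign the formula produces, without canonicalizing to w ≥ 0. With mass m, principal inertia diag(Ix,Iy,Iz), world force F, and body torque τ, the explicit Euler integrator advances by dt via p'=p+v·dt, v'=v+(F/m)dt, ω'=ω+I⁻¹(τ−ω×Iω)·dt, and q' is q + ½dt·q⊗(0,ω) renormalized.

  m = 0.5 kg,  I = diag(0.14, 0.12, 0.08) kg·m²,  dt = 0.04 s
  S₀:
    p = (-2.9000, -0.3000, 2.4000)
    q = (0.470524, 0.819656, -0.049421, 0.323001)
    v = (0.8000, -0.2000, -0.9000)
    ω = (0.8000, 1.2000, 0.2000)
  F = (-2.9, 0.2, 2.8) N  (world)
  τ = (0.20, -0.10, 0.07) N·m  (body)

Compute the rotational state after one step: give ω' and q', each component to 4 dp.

ω' = (0.8599, 1.1635, 0.2446)
q' = (0.4571, 0.8189, -0.0362, 0.3452)

(τ − ω×Iω)/I = (1.4971, -0.9133, 1.1150)
new body rate ω' = (0.8599, 1.1635, 0.2446)
2q̇ = q⊗(0,ω) = (-0.6610198, -0.0210662, 0.6590984, 1.1172288)
q + ½dt·q⊗(0,ω), renormalized = (0.4571, 0.8189, -0.0362, 0.3452)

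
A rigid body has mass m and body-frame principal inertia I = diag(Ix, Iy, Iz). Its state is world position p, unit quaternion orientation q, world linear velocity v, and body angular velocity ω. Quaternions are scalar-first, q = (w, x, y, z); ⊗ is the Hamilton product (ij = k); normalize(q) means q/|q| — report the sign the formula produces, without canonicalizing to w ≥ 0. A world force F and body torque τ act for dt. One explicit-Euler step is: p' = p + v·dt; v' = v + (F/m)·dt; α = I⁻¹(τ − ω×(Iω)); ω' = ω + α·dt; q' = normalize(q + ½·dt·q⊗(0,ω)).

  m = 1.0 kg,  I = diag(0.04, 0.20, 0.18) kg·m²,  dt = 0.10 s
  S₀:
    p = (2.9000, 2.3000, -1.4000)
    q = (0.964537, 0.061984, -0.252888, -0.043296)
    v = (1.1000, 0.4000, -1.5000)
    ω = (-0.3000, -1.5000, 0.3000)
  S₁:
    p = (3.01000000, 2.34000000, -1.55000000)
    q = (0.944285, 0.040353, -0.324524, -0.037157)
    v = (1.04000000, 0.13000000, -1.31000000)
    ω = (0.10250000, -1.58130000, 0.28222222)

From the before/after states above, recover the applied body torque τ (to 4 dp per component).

τ = (0.1700, -0.1500, 0.0400)

rate change Δω = (0.40250000, -0.08130000, -0.01777778)
precession coupling = (0.0090, 0.0126, 0.0720)
τ = I·(Δω/dt) + ω₀×(Iω₀) = (0.1700, -0.1500, 0.0400)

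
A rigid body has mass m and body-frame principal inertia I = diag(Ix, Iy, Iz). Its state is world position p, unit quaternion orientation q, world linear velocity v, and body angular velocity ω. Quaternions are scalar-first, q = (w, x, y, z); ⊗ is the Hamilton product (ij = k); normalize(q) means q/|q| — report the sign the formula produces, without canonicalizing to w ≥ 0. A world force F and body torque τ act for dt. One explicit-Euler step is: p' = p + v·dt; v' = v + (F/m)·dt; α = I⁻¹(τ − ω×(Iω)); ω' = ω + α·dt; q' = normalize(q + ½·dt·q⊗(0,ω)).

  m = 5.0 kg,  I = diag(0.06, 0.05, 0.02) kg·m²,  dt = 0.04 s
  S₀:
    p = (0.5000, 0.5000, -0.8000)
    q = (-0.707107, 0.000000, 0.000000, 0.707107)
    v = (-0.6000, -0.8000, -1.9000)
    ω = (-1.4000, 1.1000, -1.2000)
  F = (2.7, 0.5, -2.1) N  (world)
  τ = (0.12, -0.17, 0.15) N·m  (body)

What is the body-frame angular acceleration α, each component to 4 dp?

α = (1.3400, -4.7440, 6.7300)

ω×(Iω) gyroscopic = (0.0396, 0.0672, 0.0154)
angular accel α = (1.3400, -4.7440, 6.7300)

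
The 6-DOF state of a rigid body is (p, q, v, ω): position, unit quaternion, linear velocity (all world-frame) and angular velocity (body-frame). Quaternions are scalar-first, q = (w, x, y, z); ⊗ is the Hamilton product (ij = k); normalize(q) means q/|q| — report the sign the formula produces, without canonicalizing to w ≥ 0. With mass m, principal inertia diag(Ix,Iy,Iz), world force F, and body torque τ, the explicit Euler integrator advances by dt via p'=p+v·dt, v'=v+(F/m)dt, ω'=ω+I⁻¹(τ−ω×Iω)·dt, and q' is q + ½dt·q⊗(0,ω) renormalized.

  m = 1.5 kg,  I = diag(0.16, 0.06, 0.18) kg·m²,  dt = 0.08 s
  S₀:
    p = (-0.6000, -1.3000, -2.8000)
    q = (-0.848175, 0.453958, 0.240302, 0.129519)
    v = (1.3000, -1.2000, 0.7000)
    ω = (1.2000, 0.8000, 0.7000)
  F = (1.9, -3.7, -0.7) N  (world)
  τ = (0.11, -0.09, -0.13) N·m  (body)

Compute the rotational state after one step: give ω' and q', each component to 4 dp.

(τ − ω×Iω)/I = (0.2675, -1.2200, -0.1889)
new body rate ω' = (1.2214, 0.7024, 0.6849)
q⊗(0,ω) = (-0.8276545, -0.9532138, -0.8408878, -0.5189185)
q + ½dt·q⊗(0,ω), renormalized = (-0.8795, 0.4150, 0.2062, 0.1085)

ω' = (1.2214, 0.7024, 0.6849)
q' = (-0.8795, 0.4150, 0.2062, 0.1085)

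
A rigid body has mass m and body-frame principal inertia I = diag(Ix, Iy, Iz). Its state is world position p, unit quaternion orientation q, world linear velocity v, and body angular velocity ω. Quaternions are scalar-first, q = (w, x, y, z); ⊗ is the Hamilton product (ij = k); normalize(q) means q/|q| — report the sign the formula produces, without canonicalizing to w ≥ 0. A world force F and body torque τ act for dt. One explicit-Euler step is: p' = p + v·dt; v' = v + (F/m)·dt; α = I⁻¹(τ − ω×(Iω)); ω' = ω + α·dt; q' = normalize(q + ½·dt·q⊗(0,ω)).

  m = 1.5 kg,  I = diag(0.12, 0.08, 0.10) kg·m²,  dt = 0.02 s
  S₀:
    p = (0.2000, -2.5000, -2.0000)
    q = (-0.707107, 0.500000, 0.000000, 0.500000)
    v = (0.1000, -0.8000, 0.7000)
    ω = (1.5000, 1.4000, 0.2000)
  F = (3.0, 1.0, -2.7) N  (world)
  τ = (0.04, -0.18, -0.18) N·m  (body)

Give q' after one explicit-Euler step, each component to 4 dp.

q' = (-0.7155, 0.4823, -0.0034, 0.5055)

q⊗(0,ω) = (-0.8500000, -1.7606605, -0.3399498, 0.5585786)
updated quaternion q' = (-0.7155, 0.4823, -0.0034, 0.5055)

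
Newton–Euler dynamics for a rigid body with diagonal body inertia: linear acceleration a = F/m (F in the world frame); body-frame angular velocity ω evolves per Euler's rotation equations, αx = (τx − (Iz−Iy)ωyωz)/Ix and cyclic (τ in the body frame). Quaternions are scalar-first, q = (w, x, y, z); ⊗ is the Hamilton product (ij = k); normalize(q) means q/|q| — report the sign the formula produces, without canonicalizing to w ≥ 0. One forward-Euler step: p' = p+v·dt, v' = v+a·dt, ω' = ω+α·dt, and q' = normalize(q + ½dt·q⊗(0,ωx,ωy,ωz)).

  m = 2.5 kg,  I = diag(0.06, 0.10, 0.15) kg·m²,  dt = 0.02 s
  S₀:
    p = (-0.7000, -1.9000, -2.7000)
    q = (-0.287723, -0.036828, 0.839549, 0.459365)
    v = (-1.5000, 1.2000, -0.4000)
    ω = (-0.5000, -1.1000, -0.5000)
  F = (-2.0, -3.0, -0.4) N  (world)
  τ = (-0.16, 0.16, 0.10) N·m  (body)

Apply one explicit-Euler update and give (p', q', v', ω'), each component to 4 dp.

a = F/m = (-0.8000, -1.2000, -0.1600)
p + v·dt = (-0.7300, -1.8760, -2.7080)
v + (F/m)dt = (-1.5160, 1.1760, -0.4032)
(τ − ω×Iω)/I = (-3.1250, 1.8250, 0.5200)
ω + α·dt = (-0.5625, -1.0635, -0.4896)
Hamilton product q⊗(0,ω) = (1.1347724, 0.2293885, 0.0683988, 0.6041468)
q' = normalize(q + ½dt·q⊗(0,ω)) = (-0.2764, -0.0345, 0.8402, 0.4654)

p' = (-0.7300, -1.8760, -2.7080)
q' = (-0.2764, -0.0345, 0.8402, 0.4654)
v' = (-1.5160, 1.1760, -0.4032)
ω' = (-0.5625, -1.0635, -0.4896)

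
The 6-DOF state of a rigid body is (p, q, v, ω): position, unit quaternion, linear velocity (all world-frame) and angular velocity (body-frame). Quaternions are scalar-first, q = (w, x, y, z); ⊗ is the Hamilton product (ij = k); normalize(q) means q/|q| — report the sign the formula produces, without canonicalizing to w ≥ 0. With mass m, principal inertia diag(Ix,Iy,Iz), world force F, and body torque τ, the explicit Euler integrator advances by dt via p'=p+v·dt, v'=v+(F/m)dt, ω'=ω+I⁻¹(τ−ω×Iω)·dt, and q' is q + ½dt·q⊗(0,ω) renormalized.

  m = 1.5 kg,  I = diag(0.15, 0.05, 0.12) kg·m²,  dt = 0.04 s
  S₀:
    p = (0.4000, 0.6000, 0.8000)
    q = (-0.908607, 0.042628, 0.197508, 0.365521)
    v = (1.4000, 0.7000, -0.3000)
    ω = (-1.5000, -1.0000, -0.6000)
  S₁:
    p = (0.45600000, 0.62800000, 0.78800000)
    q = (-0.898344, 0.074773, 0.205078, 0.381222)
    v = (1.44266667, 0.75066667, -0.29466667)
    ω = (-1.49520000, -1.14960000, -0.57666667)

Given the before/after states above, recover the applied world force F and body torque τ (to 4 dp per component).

F = (1.6000, 1.9000, 0.2000)
τ = (0.0600, -0.1600, -0.0800)

v₁ − v₀ = (0.04266667, 0.05066667, 0.00533333)
m·(v₁−v₀)/dt = (1.6000, 1.9000, 0.2000)
ω₁ − ω₀ = (0.00480000, -0.14960000, 0.02333333)
ω₀×(Iω₀) = (0.0420, 0.0270, -0.1500)
τ = I·(Δω/dt) + ω₀×(Iω₀) = (0.0600, -0.1600, -0.0800)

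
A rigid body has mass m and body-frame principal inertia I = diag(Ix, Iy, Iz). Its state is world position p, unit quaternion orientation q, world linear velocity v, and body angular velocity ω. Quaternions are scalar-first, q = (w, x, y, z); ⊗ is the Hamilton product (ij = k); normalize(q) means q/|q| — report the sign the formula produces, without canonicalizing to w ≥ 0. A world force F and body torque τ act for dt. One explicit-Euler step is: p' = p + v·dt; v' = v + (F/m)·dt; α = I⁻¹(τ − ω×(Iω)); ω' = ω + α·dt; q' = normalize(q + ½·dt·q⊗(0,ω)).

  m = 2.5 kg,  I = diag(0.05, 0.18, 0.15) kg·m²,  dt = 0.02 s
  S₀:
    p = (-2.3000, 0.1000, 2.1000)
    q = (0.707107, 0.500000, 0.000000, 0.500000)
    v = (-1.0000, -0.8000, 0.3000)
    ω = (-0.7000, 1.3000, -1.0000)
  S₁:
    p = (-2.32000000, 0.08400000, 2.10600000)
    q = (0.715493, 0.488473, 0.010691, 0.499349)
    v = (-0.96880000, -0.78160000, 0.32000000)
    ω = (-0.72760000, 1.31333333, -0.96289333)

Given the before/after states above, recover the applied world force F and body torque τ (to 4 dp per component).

F = (3.9000, 2.3000, 2.5000)
τ = (-0.0300, 0.0500, 0.1600)

rate change Δω = (-0.02760000, 0.01333333, 0.03710667)
ω₀×(Iω₀) = (0.0390, -0.0700, -0.1183)
τ = I·(Δω/dt) + ω₀×(Iω₀) = (-0.0300, 0.0500, 0.1600)
velocity change Δv = (0.03120000, 0.01840000, 0.02000000)
m·(v₁−v₀)/dt = (3.9000, 2.3000, 2.5000)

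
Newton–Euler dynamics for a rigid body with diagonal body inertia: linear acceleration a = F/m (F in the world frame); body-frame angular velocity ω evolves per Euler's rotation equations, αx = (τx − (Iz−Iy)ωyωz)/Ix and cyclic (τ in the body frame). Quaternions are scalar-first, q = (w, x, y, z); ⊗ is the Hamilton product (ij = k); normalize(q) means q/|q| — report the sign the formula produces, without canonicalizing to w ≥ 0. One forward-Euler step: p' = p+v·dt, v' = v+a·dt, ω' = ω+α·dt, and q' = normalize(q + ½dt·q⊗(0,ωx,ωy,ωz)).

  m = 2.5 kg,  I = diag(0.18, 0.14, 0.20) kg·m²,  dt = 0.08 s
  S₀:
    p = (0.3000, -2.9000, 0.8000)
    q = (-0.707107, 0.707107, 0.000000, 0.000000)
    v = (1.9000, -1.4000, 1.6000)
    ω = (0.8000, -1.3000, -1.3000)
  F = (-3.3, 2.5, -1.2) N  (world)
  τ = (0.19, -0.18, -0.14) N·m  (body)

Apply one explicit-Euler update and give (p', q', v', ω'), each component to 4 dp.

p' = (0.4520, -3.0120, 0.9280)
q' = (-0.7274, 0.6823, 0.0733, 0.0000)
v' = (1.7944, -1.3200, 1.5616)
ω' = (0.8394, -1.4147, -1.3726)

ω×(Iω) gyroscopic = (0.1014, 0.0208, 0.0416)
angular accel α = (0.4922, -1.4343, -0.9080)
ω + α·dt = (0.8394, -1.4147, -1.3726)
2q̇ = q⊗(0,ω) = (-0.5656856, -0.5656856, 1.8384782, 0.0000000)
q' = normalize(q + ½dt·q⊗(0,ω)) = (-0.7274, 0.6823, 0.0733, 0.0000)
p' = p + v·dt = (0.4520, -3.0120, 0.9280)
v' = v + a·dt = (1.7944, -1.3200, 1.5616)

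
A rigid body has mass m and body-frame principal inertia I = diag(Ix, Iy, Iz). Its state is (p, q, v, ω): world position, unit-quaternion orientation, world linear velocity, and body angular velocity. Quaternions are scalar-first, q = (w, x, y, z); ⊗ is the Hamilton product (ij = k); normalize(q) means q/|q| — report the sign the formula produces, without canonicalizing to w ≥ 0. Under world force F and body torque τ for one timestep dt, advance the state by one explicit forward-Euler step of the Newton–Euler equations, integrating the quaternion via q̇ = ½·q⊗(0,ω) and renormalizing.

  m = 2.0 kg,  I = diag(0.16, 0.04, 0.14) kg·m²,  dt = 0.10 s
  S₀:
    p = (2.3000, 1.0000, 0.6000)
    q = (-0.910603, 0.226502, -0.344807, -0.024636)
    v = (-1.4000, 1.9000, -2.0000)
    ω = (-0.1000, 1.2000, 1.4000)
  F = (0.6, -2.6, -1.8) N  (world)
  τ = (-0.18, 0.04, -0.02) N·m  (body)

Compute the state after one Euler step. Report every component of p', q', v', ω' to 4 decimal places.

precession coupling ω×(Iω) = (0.1680, -0.0028, 0.0144)
(τ − ω×Iω)/I = (-2.1750, 1.0700, -0.2457)
ω' = ω + α·dt = (-0.3175, 1.3070, 1.3754)
2q̇ = q⊗(0,ω) = (0.4709090, -0.3621063, -1.4073628, -1.0375225)
updated quaternion q' = (-0.8833, 0.2075, -0.4134, -0.0762)
a = (0.3000, -1.3000, -0.9000)
p' = p + v·dt = (2.1600, 1.1900, 0.4000)
new velocity v' = (-1.3700, 1.7700, -2.0900)

p' = (2.1600, 1.1900, 0.4000)
q' = (-0.8833, 0.2075, -0.4134, -0.0762)
v' = (-1.3700, 1.7700, -2.0900)
ω' = (-0.3175, 1.3070, 1.3754)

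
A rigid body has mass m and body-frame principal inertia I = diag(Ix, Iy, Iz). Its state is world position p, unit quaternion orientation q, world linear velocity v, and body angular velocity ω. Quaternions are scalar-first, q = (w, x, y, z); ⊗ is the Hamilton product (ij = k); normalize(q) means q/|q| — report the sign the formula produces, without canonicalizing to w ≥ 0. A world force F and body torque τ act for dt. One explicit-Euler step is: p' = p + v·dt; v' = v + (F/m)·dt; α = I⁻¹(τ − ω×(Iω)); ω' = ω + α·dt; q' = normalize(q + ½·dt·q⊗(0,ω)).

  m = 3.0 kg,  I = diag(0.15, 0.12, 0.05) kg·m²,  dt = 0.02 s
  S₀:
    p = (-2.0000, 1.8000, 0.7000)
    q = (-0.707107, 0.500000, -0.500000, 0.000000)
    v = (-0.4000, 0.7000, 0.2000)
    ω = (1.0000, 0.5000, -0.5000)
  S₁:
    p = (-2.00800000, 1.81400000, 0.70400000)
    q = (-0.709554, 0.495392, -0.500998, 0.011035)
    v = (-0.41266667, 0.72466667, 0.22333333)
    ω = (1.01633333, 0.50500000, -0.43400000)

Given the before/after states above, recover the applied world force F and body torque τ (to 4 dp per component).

F = (-1.9000, 3.7000, 3.5000)
τ = (0.1400, -0.0200, 0.1500)

Δω = ω₁−ω₀ = (0.01633333, 0.00500000, 0.06600000)
gyro term ω₀×Iω₀ = (0.0175, -0.0500, -0.0150)
I·α + gyro = (0.1400, -0.0200, 0.1500)
v₁ − v₀ = (-0.01266667, 0.02466667, 0.02333333)
F = m·Δv/dt = (-1.9000, 3.7000, 3.5000)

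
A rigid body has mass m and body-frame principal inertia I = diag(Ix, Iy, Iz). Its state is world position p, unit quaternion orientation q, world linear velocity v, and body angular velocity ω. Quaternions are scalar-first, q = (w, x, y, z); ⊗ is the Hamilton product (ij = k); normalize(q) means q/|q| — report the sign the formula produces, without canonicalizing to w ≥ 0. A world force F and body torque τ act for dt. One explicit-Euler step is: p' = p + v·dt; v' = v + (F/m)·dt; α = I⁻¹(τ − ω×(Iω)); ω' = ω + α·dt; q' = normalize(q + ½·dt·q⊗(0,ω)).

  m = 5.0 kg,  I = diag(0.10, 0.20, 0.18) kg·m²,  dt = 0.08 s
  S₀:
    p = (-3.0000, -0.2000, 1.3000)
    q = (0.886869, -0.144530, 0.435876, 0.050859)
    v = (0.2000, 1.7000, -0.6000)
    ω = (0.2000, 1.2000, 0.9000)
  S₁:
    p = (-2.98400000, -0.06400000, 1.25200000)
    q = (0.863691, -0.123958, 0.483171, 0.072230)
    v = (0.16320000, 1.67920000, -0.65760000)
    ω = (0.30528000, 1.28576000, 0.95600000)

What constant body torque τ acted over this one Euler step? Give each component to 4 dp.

τ = (0.1100, 0.2000, 0.1500)

Δω = ω₁−ω₀ = (0.10528000, 0.08576000, 0.05600000)
applied torque τ = (0.1100, 0.2000, 0.1500)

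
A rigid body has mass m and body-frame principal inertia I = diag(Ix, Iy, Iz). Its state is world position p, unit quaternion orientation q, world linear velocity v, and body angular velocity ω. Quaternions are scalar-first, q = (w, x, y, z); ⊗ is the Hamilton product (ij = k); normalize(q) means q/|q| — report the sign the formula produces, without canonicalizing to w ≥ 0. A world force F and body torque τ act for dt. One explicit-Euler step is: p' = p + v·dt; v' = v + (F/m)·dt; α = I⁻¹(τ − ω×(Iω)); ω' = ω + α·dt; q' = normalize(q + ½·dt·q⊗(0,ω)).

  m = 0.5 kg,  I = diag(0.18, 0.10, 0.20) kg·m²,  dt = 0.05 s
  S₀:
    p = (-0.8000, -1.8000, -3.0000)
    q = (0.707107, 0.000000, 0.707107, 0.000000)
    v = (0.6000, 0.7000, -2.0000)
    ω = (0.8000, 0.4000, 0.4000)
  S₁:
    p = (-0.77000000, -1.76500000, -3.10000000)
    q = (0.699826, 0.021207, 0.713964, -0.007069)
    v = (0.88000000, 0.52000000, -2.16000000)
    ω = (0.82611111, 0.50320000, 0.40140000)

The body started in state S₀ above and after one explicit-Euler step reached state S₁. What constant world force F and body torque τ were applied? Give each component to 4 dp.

rate change Δω = (0.02611111, 0.10320000, 0.00140000)
ω₀×(Iω₀) = (0.0160, -0.0064, -0.0256)
applied torque τ = (0.1100, 0.2000, -0.0200)
Δv = v₁−v₀ = (0.28000000, -0.18000000, -0.16000000)
F = m·Δv/dt = (2.8000, -1.8000, -1.6000)

F = (2.8000, -1.8000, -1.6000)
τ = (0.1100, 0.2000, -0.0200)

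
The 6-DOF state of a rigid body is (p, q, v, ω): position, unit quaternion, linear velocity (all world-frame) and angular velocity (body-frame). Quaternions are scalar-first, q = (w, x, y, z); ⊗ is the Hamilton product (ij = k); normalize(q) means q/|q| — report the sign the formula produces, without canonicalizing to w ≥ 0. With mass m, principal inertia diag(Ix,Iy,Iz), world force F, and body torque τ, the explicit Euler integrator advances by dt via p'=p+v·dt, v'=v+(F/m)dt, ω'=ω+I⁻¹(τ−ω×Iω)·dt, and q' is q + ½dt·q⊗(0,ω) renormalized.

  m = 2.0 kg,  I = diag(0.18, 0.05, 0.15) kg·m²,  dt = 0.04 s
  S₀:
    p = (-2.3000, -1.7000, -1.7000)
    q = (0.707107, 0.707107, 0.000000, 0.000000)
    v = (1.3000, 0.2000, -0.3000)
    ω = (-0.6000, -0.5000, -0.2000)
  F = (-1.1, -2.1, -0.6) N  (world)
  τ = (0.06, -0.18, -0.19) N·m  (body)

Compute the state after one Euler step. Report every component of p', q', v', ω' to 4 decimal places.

p' = (-2.2480, -1.6920, -1.7120)
q' = (0.7155, 0.6985, -0.0042, -0.0099)
v' = (1.2780, 0.1580, -0.3120)
ω' = (-0.5889, -0.6469, -0.2403)

new position p' = (-2.2480, -1.6920, -1.7120)
v' = v + a·dt = (1.2780, 0.1580, -0.3120)
angular accel α = (0.2778, -3.6720, -1.0067)
ω' = ω + α·dt = (-0.5889, -0.6469, -0.2403)
Hamilton product q⊗(0,ω) = (0.4242642, -0.4242642, -0.2121321, -0.4949749)
q' = normalize(q + ½dt·q⊗(0,ω)) = (0.7155, 0.6985, -0.0042, -0.0099)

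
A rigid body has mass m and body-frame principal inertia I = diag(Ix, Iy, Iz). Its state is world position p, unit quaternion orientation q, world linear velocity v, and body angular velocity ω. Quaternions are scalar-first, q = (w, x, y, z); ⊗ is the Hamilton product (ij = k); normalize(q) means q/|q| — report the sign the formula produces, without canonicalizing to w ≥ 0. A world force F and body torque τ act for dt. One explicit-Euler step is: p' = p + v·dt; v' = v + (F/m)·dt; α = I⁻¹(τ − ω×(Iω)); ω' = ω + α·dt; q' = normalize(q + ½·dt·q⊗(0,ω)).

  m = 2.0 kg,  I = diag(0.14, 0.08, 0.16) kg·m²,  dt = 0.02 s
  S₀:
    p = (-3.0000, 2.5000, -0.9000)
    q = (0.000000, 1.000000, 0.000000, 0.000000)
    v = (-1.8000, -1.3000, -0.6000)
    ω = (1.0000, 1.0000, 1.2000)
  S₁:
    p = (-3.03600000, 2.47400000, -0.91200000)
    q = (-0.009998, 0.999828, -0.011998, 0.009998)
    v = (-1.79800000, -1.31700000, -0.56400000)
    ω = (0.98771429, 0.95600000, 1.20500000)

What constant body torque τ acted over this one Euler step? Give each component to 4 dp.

τ = (0.0100, -0.2000, -0.0200)

rate change Δω = (-0.01228571, -0.04400000, 0.00500000)
I·α + gyro = (0.0100, -0.2000, -0.0200)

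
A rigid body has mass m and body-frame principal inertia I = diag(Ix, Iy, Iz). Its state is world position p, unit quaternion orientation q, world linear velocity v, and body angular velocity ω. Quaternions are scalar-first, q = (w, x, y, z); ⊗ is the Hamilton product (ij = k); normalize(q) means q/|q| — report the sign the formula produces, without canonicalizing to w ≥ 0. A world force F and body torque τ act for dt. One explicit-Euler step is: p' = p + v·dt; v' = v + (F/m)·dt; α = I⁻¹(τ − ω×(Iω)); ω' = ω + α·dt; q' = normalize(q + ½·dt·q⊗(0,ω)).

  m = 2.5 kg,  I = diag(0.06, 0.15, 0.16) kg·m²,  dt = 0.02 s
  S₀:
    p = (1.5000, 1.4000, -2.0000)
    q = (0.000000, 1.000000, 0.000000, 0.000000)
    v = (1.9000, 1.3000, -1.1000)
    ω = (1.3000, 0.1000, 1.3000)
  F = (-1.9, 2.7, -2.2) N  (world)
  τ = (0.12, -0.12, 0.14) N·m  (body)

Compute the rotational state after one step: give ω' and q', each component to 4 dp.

(τ − ω×Iω)/I = (1.9783, 0.3267, 0.8019)
ω' = ω + α·dt = (1.3396, 0.1065, 1.3160)
Hamilton product q⊗(0,ω) = (-1.3000000, 0.0000000, -1.3000000, 0.1000000)
q' = normalize(q + ½dt·q⊗(0,ω)) = (-0.0130, 0.9998, -0.0130, 0.0010)

ω' = (1.3396, 0.1065, 1.3160)
q' = (-0.0130, 0.9998, -0.0130, 0.0010)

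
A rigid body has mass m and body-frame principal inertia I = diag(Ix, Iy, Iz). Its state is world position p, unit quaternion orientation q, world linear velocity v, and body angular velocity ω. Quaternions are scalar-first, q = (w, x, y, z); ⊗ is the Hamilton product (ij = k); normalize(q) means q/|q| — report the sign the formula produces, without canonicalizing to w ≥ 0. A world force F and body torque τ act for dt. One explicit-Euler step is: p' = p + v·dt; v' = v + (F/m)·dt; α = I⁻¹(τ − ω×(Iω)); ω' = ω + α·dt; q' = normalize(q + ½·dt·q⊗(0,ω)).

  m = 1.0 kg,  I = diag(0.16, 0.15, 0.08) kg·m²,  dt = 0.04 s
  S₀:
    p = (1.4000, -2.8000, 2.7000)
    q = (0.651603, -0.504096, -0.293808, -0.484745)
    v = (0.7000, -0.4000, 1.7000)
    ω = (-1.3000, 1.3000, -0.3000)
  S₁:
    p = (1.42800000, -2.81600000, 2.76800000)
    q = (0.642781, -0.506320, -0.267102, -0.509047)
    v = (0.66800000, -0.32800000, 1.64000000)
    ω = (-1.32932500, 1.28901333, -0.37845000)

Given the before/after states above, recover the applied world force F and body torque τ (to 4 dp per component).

F = (-0.8000, 1.8000, -1.5000)
τ = (-0.0900, -0.0100, -0.1400)

ω₁ − ω₀ = (-0.02932500, -0.01098667, -0.07845000)
I·α + gyro = (-0.0900, -0.0100, -0.1400)
velocity change Δv = (-0.03200000, 0.07200000, -0.06000000)
applied force F = (-0.8000, 1.8000, -1.5000)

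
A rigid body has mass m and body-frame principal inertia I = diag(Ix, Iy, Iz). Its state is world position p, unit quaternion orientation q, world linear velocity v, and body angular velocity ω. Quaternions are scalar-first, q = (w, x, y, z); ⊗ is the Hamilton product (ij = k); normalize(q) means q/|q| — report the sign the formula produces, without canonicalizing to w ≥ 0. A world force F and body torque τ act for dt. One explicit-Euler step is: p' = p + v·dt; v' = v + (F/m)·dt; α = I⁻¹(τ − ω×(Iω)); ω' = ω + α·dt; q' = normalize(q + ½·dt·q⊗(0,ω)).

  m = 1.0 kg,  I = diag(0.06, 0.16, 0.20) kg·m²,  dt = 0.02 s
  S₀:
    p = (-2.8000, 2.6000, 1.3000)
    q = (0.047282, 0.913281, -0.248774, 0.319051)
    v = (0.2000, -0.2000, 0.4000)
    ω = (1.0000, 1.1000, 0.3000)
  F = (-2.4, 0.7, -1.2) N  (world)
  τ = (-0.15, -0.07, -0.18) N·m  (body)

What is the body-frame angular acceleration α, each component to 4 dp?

gyro term ω×Iω = (0.0132, -0.0420, 0.1100)
α = I⁻¹(τ − ω×Iω) = (-2.7200, -0.1750, -1.4500)

α = (-2.7200, -0.1750, -1.4500)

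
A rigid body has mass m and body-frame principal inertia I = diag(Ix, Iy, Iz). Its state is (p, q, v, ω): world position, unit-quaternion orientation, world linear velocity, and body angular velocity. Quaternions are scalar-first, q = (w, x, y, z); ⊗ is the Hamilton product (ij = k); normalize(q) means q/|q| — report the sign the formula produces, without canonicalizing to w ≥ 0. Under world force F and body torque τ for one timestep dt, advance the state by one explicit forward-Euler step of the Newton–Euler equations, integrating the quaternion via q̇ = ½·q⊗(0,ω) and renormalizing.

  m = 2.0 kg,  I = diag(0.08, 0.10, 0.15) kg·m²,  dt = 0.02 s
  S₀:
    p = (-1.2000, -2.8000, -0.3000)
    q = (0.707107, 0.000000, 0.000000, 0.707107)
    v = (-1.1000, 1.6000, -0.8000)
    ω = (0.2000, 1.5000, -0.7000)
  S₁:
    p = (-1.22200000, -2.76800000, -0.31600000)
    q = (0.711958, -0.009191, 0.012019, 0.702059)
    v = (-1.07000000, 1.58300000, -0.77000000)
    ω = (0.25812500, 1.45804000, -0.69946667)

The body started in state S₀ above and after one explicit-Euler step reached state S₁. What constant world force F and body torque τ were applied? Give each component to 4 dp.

F = (3.0000, -1.7000, 3.0000)
τ = (0.1800, -0.2000, 0.0100)

Δω = ω₁−ω₀ = (0.05812500, -0.04196000, 0.00053333)
ω₀×(Iω₀) = (-0.0525, 0.0098, 0.0060)
applied torque τ = (0.1800, -0.2000, 0.0100)
velocity change Δv = (0.03000000, -0.01700000, 0.03000000)
applied force F = (3.0000, -1.7000, 3.0000)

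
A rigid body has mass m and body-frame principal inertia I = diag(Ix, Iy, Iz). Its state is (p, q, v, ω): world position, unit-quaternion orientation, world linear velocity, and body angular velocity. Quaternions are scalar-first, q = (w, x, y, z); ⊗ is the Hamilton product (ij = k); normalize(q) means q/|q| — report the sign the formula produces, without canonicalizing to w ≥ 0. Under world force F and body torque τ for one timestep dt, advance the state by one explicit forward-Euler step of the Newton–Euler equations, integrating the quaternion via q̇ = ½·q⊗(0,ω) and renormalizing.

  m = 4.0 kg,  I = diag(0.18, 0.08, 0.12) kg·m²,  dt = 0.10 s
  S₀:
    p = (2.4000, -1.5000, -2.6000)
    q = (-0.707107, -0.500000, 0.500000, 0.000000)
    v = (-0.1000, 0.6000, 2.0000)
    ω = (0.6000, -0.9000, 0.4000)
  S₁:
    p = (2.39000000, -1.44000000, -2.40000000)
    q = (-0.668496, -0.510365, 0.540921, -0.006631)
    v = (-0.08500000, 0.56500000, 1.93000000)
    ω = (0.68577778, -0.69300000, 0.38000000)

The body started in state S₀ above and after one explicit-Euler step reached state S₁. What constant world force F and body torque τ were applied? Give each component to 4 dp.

F = (0.6000, -1.4000, -2.8000)
τ = (0.1400, 0.1800, 0.0300)

ω₁ − ω₀ = (0.08577778, 0.20700000, -0.02000000)
τ = I·(Δω/dt) + ω₀×(Iω₀) = (0.1400, 0.1800, 0.0300)
Δv = v₁−v₀ = (0.01500000, -0.03500000, -0.07000000)
applied force F = (0.6000, -1.4000, -2.8000)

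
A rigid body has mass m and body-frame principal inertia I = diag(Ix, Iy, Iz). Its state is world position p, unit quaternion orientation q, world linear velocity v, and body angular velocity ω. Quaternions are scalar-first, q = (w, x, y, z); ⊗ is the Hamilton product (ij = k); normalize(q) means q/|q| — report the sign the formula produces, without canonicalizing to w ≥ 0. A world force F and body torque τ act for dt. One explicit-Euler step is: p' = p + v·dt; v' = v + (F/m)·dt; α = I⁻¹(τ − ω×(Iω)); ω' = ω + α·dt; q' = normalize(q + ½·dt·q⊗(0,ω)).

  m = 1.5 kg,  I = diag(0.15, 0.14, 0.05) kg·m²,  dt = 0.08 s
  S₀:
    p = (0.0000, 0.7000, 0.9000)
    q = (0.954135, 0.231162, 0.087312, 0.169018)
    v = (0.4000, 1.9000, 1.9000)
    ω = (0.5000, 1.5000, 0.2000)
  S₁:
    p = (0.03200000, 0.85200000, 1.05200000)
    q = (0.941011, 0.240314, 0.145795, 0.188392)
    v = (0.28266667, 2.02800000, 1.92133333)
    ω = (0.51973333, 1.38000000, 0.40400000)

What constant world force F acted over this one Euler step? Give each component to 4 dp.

velocity change Δv = (-0.11733333, 0.12800000, 0.02133333)
F = m·Δv/dt = (-2.2000, 2.4000, 0.4000)

F = (-2.2000, 2.4000, 0.4000)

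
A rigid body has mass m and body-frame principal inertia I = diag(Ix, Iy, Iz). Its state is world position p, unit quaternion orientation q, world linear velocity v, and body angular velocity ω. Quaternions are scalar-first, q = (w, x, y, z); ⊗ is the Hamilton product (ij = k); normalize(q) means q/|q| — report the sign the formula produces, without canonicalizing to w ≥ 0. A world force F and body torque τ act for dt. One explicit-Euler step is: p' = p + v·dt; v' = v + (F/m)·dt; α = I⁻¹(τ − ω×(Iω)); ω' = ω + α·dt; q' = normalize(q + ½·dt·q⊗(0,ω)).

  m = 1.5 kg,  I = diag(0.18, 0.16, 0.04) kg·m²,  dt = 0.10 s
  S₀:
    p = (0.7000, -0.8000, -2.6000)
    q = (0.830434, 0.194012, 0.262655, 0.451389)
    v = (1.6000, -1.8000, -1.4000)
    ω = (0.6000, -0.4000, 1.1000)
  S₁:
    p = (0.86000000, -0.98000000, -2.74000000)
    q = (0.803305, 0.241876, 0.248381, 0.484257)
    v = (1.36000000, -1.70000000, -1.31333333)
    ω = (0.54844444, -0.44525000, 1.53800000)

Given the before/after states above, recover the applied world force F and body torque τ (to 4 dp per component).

rate change Δω = (-0.05155556, -0.04525000, 0.43800000)
τ = I·(Δω/dt) + ω₀×(Iω₀) = (-0.0400, 0.0200, 0.1800)
v₁ − v₀ = (-0.24000000, 0.10000000, 0.08666667)
applied force F = (-3.6000, 1.5000, 1.3000)

F = (-3.6000, 1.5000, 1.3000)
τ = (-0.0400, 0.0200, 0.1800)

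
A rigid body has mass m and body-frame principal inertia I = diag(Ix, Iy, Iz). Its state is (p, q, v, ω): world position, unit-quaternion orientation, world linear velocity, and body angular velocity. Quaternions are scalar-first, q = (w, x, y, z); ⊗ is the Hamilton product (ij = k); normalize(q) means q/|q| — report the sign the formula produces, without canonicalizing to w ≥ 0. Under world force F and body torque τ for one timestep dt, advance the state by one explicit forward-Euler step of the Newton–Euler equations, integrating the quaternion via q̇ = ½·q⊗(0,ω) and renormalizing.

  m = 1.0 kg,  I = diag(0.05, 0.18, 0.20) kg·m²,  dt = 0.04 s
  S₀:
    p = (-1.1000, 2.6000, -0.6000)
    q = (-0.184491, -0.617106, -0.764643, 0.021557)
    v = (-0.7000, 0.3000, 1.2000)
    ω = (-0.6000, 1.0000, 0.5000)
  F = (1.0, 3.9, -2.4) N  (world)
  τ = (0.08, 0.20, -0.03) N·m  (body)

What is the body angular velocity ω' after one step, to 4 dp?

ω' = (-0.5440, 1.0344, 0.5096)

precession coupling ω×(Iω) = (0.0100, 0.0450, -0.0780)
(τ − ω×Iω)/I = (1.4000, 0.8611, 0.2400)
ω + α·dt = (-0.5440, 1.0344, 0.5096)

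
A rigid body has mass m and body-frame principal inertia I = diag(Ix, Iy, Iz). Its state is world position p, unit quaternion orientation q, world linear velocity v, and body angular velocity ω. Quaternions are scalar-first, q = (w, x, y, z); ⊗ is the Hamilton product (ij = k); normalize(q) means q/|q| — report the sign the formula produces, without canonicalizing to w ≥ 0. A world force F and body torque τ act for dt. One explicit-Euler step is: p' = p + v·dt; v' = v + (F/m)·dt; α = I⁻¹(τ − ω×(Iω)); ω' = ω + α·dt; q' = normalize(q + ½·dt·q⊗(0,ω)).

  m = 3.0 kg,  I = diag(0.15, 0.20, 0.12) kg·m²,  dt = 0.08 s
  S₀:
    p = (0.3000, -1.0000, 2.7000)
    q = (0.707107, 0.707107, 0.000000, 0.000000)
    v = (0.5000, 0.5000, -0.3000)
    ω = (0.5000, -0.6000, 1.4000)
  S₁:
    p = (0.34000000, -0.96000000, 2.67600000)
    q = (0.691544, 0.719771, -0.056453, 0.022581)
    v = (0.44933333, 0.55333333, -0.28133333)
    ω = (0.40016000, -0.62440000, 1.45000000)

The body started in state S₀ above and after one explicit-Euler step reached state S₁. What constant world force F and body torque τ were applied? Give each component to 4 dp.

F = (-1.9000, 2.0000, 0.7000)
τ = (-0.1200, -0.0400, 0.0600)

v₁ − v₀ = (-0.05066667, 0.05333333, 0.01866667)
F = m·Δv/dt = (-1.9000, 2.0000, 0.7000)
Δω = ω₁−ω₀ = (-0.09984000, -0.02440000, 0.05000000)
gyro term ω₀×Iω₀ = (0.0672, 0.0210, -0.0150)
τ = I·(Δω/dt) + ω₀×(Iω₀) = (-0.1200, -0.0400, 0.0600)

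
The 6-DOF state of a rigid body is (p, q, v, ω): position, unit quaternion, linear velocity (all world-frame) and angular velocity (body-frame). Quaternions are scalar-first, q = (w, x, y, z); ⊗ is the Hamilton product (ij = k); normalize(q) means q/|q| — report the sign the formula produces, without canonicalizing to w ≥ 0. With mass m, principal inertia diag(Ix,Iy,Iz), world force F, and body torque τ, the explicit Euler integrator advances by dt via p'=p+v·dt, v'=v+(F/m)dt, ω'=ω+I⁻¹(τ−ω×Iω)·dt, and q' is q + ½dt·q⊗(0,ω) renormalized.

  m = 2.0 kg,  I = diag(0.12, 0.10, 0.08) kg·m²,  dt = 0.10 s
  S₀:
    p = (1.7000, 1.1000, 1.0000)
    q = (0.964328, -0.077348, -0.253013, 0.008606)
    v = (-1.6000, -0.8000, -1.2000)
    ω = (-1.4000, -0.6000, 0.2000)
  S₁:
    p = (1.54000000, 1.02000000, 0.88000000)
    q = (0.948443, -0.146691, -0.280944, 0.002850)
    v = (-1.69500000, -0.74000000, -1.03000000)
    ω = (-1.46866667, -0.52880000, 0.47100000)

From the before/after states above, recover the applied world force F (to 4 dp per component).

velocity change Δv = (-0.09500000, 0.06000000, 0.17000000)
applied force F = (-1.9000, 1.2000, 3.4000)

F = (-1.9000, 1.2000, 3.4000)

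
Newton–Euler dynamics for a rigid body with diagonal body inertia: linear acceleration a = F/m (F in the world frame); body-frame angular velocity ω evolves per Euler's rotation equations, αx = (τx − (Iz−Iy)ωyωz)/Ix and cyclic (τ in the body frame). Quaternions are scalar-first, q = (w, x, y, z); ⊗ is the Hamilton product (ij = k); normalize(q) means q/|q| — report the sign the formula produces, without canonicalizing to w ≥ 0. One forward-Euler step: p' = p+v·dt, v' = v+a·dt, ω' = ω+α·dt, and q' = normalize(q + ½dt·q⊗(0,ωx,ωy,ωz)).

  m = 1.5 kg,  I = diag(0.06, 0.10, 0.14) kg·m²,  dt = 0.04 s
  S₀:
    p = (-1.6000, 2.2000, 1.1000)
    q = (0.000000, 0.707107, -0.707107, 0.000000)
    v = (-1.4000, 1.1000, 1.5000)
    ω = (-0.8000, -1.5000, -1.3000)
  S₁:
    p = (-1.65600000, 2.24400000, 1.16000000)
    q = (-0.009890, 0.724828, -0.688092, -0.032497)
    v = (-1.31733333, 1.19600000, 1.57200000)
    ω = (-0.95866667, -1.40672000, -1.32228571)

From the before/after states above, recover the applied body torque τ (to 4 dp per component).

τ = (-0.1600, 0.1500, -0.0300)

ω₁ − ω₀ = (-0.15866667, 0.09328000, -0.02228571)
τ = I·(Δω/dt) + ω₀×(Iω₀) = (-0.1600, 0.1500, -0.0300)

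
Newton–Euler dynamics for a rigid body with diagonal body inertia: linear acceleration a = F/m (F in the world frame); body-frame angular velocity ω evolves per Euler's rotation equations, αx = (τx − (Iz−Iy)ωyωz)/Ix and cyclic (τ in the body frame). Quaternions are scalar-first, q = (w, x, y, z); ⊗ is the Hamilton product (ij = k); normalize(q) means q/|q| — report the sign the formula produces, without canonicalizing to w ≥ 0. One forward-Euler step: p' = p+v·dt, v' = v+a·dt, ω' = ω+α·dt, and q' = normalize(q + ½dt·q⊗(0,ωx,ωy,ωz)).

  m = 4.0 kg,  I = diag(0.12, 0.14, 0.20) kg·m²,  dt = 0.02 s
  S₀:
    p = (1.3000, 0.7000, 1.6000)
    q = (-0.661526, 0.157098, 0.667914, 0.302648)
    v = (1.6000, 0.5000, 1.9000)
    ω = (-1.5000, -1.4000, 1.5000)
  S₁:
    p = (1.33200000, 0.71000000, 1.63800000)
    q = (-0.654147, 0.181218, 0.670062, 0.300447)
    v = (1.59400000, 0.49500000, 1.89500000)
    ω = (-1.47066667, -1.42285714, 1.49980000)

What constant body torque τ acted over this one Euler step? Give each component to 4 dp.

τ = (0.0500, 0.0200, 0.0400)

ω₁ − ω₀ = (0.02933333, -0.02285714, -0.00020000)
precession coupling = (-0.1260, 0.1800, 0.0420)
τ = I·(Δω/dt) + ω₀×(Iω₀) = (0.0500, 0.0200, 0.0400)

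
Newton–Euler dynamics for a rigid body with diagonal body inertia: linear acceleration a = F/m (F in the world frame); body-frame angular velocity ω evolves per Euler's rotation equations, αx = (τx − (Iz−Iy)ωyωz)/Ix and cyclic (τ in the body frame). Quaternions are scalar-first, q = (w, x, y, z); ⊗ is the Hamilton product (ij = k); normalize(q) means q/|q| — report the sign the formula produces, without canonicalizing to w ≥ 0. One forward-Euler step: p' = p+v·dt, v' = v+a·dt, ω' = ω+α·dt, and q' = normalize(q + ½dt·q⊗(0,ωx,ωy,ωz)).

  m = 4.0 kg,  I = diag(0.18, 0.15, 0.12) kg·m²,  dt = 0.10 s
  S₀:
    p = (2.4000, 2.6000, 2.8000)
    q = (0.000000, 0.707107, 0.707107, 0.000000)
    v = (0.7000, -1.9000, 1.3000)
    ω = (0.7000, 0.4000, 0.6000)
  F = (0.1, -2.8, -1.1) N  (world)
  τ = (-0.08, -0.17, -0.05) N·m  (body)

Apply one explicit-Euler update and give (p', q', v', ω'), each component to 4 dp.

p' = (2.4700, 2.4100, 2.9300)
q' = (-0.0388, 0.7274, 0.6850, -0.0106)
v' = (0.7025, -1.9700, 1.2725)
ω' = (0.6596, 0.2699, 0.5653)

a = F/m = (0.0250, -0.7000, -0.2750)
new position p' = (2.4700, 2.4100, 2.9300)
v + (F/m)dt = (0.7025, -1.9700, 1.2725)
ω×(Iω) gyroscopic = (-0.0072, 0.0252, -0.0084)
(τ − ω×Iω)/I = (-0.4044, -1.3013, -0.3467)
new body rate ω' = (0.6596, 0.2699, 0.5653)
q⊗(0,ω) = (-0.7778177, 0.4242642, -0.4242642, -0.2121321)
q' = normalize(q + ½dt·q⊗(0,ω)) = (-0.0388, 0.7274, 0.6850, -0.0106)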